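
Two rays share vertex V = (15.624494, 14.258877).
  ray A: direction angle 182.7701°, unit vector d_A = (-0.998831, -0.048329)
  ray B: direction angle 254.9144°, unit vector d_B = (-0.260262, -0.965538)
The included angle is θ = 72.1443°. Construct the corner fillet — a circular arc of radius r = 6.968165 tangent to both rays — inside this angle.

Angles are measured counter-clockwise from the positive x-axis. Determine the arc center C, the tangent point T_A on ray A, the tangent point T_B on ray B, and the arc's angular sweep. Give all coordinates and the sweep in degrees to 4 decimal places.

bisector direction at 218.8423° = (-0.778876,-0.627178)
center distance |VC| = r/sin(θ/2) = 6.968165/sin(36.0722°) = 11.834448
C = V + |VC|·bis = (6.4069,6.8366)
T_A = V + ((C−V)·d_A)·d_A = V + 9.5655·d_A = (6.0702,13.7966)
T_B = V + ((C−V)·d_B)·d_B = V + 9.5655·d_B = (13.1350,5.0230)
sweep = 180° − θ = 107.8557°

center=(6.4069,6.8366) T_A=(6.0702,13.7966) T_B=(13.1350,5.0230) sweep=107.8557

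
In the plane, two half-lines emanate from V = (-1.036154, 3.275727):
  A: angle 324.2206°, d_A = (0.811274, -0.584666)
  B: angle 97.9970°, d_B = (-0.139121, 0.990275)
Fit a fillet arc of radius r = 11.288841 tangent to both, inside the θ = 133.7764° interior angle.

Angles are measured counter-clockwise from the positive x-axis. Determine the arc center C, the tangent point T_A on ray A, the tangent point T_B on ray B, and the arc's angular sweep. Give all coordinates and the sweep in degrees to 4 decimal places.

center=(9.4726,9.6172) T_A=(2.8724,0.4589) T_B=(-1.7064,8.0467) sweep=46.2236

bisector direction at 31.1088° = (0.856188,0.516665)
center distance |VC| = r/sin(θ/2) = 11.288841/sin(66.8882°) = 12.273939
C = V + |VC|·bis = (9.4726,9.6172)
T_A = V + ((C−V)·d_A)·d_A = V + 4.8178·d_A = (2.8724,0.4589)
T_B = V + ((C−V)·d_B)·d_B = V + 4.8178·d_B = (-1.7064,8.0467)
sweep = 180° − θ = 46.2236°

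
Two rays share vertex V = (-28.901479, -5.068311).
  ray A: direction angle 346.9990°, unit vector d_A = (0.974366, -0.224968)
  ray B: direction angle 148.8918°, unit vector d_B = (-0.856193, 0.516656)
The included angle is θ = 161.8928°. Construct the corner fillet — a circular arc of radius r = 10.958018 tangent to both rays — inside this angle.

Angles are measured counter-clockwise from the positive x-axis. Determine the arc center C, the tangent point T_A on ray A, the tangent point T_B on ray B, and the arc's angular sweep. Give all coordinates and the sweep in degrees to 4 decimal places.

center=(-24.7349,5.2160) T_A=(-27.2001,-5.4611) T_B=(-30.3965,-4.1662) sweep=18.1072

bisector direction at 67.9454° = (0.375490,0.926826)
center distance |VC| = r/sin(θ/2) = 10.958018/sin(80.9464°) = 11.096260
C = V + |VC|·bis = (-24.7349,5.2160)
T_A = V + ((C−V)·d_A)·d_A = V + 1.7461·d_A = (-27.2001,-5.4611)
T_B = V + ((C−V)·d_B)·d_B = V + 1.7461·d_B = (-30.3965,-4.1662)
sweep = 180° − θ = 18.1072°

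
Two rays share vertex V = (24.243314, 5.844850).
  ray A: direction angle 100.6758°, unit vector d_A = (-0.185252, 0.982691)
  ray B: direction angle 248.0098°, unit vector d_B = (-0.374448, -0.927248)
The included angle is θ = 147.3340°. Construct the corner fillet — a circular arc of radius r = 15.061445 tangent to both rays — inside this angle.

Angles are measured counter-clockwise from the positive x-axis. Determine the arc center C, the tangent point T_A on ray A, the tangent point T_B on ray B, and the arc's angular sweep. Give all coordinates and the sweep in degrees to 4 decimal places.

bisector direction at 174.3428° = (-0.995129,0.098576)
center distance |VC| = r/sin(θ/2) = 15.061445/sin(73.6670°) = 15.694834
C = V + |VC|·bis = (8.6249,7.3920)
T_A = V + ((C−V)·d_A)·d_A = V + 4.4137·d_A = (23.4257,10.1821)
T_B = V + ((C−V)·d_B)·d_B = V + 4.4137·d_B = (22.5906,1.7523)
sweep = 180° − θ = 32.6660°

center=(8.6249,7.3920) T_A=(23.4257,10.1821) T_B=(22.5906,1.7523) sweep=32.6660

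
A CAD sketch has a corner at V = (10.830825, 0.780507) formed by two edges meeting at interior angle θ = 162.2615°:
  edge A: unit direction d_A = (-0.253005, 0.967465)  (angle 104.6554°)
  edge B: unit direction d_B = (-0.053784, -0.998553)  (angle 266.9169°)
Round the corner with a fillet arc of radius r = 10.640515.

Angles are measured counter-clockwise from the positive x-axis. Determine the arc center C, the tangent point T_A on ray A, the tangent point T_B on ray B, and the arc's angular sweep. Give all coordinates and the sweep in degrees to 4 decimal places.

center=(0.1164,-0.3052) T_A=(10.4107,2.3869) T_B=(10.7415,-0.8775) sweep=17.7385

bisector direction at 185.7862° = (-0.994905,-0.100816)
center distance |VC| = r/sin(θ/2) = 10.640515/sin(81.1308°) = 10.769286
C = V + |VC|·bis = (0.1164,-0.3052)
T_A = V + ((C−V)·d_A)·d_A = V + 1.6604·d_A = (10.4107,2.3869)
T_B = V + ((C−V)·d_B)·d_B = V + 1.6604·d_B = (10.7415,-0.8775)
sweep = 180° − θ = 17.7385°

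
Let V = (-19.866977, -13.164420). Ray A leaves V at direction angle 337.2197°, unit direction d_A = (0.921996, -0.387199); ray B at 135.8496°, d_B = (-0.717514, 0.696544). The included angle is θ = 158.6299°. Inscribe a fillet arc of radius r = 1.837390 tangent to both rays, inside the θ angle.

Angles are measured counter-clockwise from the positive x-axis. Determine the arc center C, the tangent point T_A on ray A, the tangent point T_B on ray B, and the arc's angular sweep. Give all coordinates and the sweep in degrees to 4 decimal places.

center=(-18.8359,-11.6046) T_A=(-19.5473,-13.2987) T_B=(-20.1157,-12.9229) sweep=21.3701

bisector direction at 56.5346° = (0.551433,0.834219)
center distance |VC| = r/sin(θ/2) = 1.837390/sin(79.3149°) = 1.869810
C = V + |VC|·bis = (-18.8359,-11.6046)
T_A = V + ((C−V)·d_A)·d_A = V + 0.3467·d_A = (-19.5473,-13.2987)
T_B = V + ((C−V)·d_B)·d_B = V + 0.3467·d_B = (-20.1157,-12.9229)
sweep = 180° − θ = 21.3701°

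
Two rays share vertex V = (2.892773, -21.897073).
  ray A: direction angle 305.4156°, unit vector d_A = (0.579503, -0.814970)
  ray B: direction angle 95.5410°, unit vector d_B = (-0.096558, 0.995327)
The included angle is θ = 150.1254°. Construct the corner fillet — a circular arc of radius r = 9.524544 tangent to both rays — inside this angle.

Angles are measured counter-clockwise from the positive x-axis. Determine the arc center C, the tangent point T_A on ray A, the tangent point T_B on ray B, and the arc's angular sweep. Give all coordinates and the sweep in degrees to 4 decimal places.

center=(12.1275,-18.4483) T_A=(4.3652,-23.9679) T_B=(2.6474,-19.3680) sweep=29.8746

bisector direction at 20.4783° = (0.936805,0.349853)
center distance |VC| = r/sin(θ/2) = 9.524544/sin(75.0627°) = 9.857649
C = V + |VC|·bis = (12.1275,-18.4483)
T_A = V + ((C−V)·d_A)·d_A = V + 2.5409·d_A = (4.3652,-23.9679)
T_B = V + ((C−V)·d_B)·d_B = V + 2.5409·d_B = (2.6474,-19.3680)
sweep = 180° − θ = 29.8746°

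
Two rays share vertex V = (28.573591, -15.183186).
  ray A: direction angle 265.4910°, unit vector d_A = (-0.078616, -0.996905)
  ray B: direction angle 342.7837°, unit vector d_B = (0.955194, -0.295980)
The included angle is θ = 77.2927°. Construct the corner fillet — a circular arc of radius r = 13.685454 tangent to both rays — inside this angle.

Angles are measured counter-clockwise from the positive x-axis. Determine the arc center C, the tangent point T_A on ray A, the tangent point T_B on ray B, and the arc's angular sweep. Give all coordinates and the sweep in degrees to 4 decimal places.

bisector direction at 304.1374° = (0.561179,-0.827695)
center distance |VC| = r/sin(θ/2) = 13.685454/sin(38.6463°) = 21.913850
C = V + |VC|·bis = (40.8712,-33.3212)
T_A = V + ((C−V)·d_A)·d_A = V + 17.1151·d_A = (27.2281,-32.2453)
T_B = V + ((C−V)·d_B)·d_B = V + 17.1151·d_B = (44.9218,-20.2489)
sweep = 180° − θ = 102.7073°

center=(40.8712,-33.3212) T_A=(27.2281,-32.2453) T_B=(44.9218,-20.2489) sweep=102.7073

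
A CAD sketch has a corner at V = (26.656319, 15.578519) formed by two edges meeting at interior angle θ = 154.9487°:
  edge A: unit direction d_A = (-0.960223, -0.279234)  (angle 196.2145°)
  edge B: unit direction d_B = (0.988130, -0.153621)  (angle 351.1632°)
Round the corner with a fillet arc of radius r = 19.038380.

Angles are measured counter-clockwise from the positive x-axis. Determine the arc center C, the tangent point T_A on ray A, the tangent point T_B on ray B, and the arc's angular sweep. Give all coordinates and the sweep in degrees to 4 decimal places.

bisector direction at 273.6889° = (0.064338,-0.997928)
center distance |VC| = r/sin(θ/2) = 19.038380/sin(77.4744°) = 19.502560
C = V + |VC|·bis = (27.9111,-3.8836)
T_A = V + ((C−V)·d_A)·d_A = V + 4.2297·d_A = (22.5949,14.3975)
T_B = V + ((C−V)·d_B)·d_B = V + 4.2297·d_B = (30.8358,14.9288)
sweep = 180° − θ = 25.0513°

center=(27.9111,-3.8836) T_A=(22.5949,14.3975) T_B=(30.8358,14.9288) sweep=25.0513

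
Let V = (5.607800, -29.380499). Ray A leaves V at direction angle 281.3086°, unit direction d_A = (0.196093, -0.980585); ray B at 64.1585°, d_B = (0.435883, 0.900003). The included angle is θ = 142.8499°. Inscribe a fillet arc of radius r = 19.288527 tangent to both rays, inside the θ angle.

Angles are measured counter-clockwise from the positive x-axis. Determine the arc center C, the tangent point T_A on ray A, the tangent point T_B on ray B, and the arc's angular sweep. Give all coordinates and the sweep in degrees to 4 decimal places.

center=(25.7929,-31.9543) T_A=(6.8789,-35.7366) T_B=(8.4332,-23.5467) sweep=37.1501

bisector direction at 352.7336° = (0.991969,-0.126484)
center distance |VC| = r/sin(θ/2) = 19.288527/sin(71.4249°) = 20.348539
C = V + |VC|·bis = (25.7929,-31.9543)
T_A = V + ((C−V)·d_A)·d_A = V + 6.4820·d_A = (6.8789,-35.7366)
T_B = V + ((C−V)·d_B)·d_B = V + 6.4820·d_B = (8.4332,-23.5467)
sweep = 180° − θ = 37.1501°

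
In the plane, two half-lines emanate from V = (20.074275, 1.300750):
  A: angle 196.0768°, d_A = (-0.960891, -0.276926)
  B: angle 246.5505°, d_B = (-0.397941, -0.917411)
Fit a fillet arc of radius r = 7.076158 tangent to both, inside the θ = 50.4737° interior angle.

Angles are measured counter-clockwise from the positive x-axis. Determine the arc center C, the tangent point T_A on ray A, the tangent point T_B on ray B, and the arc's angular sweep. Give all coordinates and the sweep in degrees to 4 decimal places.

bisector direction at 221.3136° = (-0.751107,-0.660181)
center distance |VC| = r/sin(θ/2) = 7.076158/sin(25.2369°) = 16.596630
C = V + |VC|·bis = (7.6084,-9.6560)
T_A = V + ((C−V)·d_A)·d_A = V + 15.0125·d_A = (5.6489,-2.8566)
T_B = V + ((C−V)·d_B)·d_B = V + 15.0125·d_B = (14.1002,-12.4719)
sweep = 180° − θ = 129.5263°

center=(7.6084,-9.6560) T_A=(5.6489,-2.8566) T_B=(14.1002,-12.4719) sweep=129.5263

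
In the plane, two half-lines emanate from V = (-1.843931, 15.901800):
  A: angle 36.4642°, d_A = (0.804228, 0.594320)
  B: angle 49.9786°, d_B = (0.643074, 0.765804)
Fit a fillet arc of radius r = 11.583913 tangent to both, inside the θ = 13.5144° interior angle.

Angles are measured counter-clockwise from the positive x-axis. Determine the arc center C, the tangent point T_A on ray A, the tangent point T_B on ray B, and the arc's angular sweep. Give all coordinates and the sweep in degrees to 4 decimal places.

center=(69.8983,83.3227) T_A=(76.7828,74.0066) T_B=(61.0273,90.7720) sweep=166.4856

bisector direction at 43.2214° = (0.728713,0.684819)
center distance |VC| = r/sin(θ/2) = 11.583913/sin(6.7572°) = 98.450599
C = V + |VC|·bis = (69.8983,83.3227)
T_A = V + ((C−V)·d_A)·d_A = V + 97.7667·d_A = (76.7828,74.0066)
T_B = V + ((C−V)·d_B)·d_B = V + 97.7667·d_B = (61.0273,90.7720)
sweep = 180° − θ = 166.4856°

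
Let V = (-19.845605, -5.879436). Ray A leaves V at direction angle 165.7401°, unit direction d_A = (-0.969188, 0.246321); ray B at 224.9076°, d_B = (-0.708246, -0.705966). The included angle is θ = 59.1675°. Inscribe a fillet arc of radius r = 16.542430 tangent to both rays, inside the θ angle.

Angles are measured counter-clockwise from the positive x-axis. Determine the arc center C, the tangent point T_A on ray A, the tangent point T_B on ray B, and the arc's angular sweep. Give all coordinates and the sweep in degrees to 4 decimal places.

bisector direction at 195.3239° = (-0.964447,-0.264275)
center distance |VC| = r/sin(θ/2) = 16.542430/sin(29.5837°) = 33.507372
C = V + |VC|·bis = (-52.1617,-14.7346)
T_A = V + ((C−V)·d_A)·d_A = V + 29.1392·d_A = (-48.0870,1.2981)
T_B = V + ((C−V)·d_B)·d_B = V + 29.1392·d_B = (-40.4833,-26.4507)
sweep = 180° − θ = 120.8325°

center=(-52.1617,-14.7346) T_A=(-48.0870,1.2981) T_B=(-40.4833,-26.4507) sweep=120.8325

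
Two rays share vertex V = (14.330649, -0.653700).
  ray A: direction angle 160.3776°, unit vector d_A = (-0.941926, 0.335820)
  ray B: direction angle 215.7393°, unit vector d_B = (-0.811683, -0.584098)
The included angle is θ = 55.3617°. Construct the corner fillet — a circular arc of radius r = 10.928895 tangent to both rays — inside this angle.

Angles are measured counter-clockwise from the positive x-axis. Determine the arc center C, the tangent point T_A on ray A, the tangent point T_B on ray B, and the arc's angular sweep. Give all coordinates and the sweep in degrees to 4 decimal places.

bisector direction at 188.0585° = (-0.990126,-0.140183)
center distance |VC| = r/sin(θ/2) = 10.928895/sin(27.6808°) = 23.525965
C = V + |VC|·bis = (-8.9630,-3.9516)
T_A = V + ((C−V)·d_A)·d_A = V + 20.8334·d_A = (-5.2929,6.3426)
T_B = V + ((C−V)·d_B)·d_B = V + 20.8334·d_B = (-2.5795,-12.8224)
sweep = 180° − θ = 124.6383°

center=(-8.9630,-3.9516) T_A=(-5.2929,6.3426) T_B=(-2.5795,-12.8224) sweep=124.6383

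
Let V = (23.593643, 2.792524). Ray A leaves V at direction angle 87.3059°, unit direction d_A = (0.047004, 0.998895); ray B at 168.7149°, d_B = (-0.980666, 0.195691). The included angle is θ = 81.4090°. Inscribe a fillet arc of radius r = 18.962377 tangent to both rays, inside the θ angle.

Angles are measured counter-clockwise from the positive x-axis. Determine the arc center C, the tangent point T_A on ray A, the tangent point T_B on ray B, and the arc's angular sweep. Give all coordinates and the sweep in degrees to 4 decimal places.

center=(5.6883,25.7018) T_A=(24.6297,24.8105) T_B=(1.9775,7.1060) sweep=98.5910

bisector direction at 128.0104° = (-0.615805,0.787899)
center distance |VC| = r/sin(θ/2) = 18.962377/sin(40.7045°) = 29.076357
C = V + |VC|·bis = (5.6883,25.7018)
T_A = V + ((C−V)·d_A)·d_A = V + 22.0423·d_A = (24.6297,24.8105)
T_B = V + ((C−V)·d_B)·d_B = V + 22.0423·d_B = (1.9775,7.1060)
sweep = 180° − θ = 98.5910°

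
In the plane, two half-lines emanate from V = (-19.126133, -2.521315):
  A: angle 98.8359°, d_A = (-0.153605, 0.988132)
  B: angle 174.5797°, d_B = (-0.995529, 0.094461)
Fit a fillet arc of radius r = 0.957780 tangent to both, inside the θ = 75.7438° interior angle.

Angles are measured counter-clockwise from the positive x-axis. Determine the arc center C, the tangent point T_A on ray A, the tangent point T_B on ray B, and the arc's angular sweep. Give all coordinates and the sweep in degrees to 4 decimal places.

bisector direction at 136.7078° = (-0.727866,0.685719)
center distance |VC| = r/sin(θ/2) = 0.957780/sin(37.8719°) = 1.560161
C = V + |VC|·bis = (-20.2617,-1.4515)
T_A = V + ((C−V)·d_A)·d_A = V + 1.2316·d_A = (-19.3153,-1.3044)
T_B = V + ((C−V)·d_B)·d_B = V + 1.2316·d_B = (-20.3522,-2.4050)
sweep = 180° − θ = 104.2562°

center=(-20.2617,-1.4515) T_A=(-19.3153,-1.3044) T_B=(-20.3522,-2.4050) sweep=104.2562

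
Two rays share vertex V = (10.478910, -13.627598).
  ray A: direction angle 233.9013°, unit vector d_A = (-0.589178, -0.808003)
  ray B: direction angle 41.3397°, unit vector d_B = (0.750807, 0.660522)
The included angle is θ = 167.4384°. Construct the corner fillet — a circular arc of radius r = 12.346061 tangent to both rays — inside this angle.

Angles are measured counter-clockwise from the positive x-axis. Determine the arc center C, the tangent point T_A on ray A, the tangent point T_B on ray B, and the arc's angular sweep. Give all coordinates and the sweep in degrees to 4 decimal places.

center=(19.6540,-21.9996) T_A=(9.6783,-14.7255) T_B=(11.4991,-12.7301) sweep=12.5616

bisector direction at 317.6205° = (0.738697,-0.674038)
center distance |VC| = r/sin(θ/2) = 12.346061/sin(83.7192°) = 12.420614
C = V + |VC|·bis = (19.6540,-21.9996)
T_A = V + ((C−V)·d_A)·d_A = V + 1.3588·d_A = (9.6783,-14.7255)
T_B = V + ((C−V)·d_B)·d_B = V + 1.3588·d_B = (11.4991,-12.7301)
sweep = 180° − θ = 12.5616°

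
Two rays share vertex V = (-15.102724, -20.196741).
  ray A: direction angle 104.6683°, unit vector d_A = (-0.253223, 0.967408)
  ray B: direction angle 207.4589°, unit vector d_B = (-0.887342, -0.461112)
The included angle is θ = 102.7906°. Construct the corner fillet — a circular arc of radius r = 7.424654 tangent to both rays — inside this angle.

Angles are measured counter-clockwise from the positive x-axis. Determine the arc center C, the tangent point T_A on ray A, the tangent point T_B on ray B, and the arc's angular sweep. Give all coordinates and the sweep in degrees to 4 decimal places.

center=(-23.7865,-16.3420) T_A=(-16.6038,-14.4619) T_B=(-20.3629,-22.9302) sweep=77.2094

bisector direction at 156.0636° = (-0.913996,0.405722)
center distance |VC| = r/sin(θ/2) = 7.424654/sin(51.3953°) = 9.500890
C = V + |VC|·bis = (-23.7865,-16.3420)
T_A = V + ((C−V)·d_A)·d_A = V + 5.9280·d_A = (-16.6038,-14.4619)
T_B = V + ((C−V)·d_B)·d_B = V + 5.9280·d_B = (-20.3629,-22.9302)
sweep = 180° − θ = 77.2094°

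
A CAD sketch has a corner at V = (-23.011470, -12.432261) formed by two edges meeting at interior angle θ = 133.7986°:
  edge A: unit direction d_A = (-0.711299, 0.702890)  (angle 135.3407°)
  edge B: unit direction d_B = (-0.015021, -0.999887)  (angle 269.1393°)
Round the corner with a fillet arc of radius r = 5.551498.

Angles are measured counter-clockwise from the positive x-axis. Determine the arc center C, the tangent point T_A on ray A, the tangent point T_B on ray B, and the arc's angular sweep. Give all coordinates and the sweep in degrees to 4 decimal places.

bisector direction at 202.2400° = (-0.925607,-0.378487)
center distance |VC| = r/sin(θ/2) = 5.551498/sin(66.8993°) = 6.035439
C = V + |VC|·bis = (-28.5979,-14.7166)
T_A = V + ((C−V)·d_A)·d_A = V + 2.3680·d_A = (-24.6958,-10.7678)
T_B = V + ((C−V)·d_B)·d_B = V + 2.3680·d_B = (-23.0470,-14.8000)
sweep = 180° − θ = 46.2014°

center=(-28.5979,-14.7166) T_A=(-24.6958,-10.7678) T_B=(-23.0470,-14.8000) sweep=46.2014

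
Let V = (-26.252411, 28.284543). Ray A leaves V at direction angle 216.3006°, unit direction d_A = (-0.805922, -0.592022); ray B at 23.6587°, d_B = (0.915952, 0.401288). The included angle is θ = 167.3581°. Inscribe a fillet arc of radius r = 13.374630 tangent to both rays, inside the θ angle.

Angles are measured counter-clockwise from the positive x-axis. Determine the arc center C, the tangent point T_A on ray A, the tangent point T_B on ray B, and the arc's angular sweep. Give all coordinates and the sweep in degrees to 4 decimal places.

bisector direction at 299.9796° = (0.499692,-0.866203)
center distance |VC| = r/sin(θ/2) = 13.374630/sin(83.6791°) = 13.456435
C = V + |VC|·bis = (-19.5283,16.6285)
T_A = V + ((C−V)·d_A)·d_A = V + 1.4815·d_A = (-27.4464,27.4074)
T_B = V + ((C−V)·d_B)·d_B = V + 1.4815·d_B = (-24.8954,28.8791)
sweep = 180° − θ = 12.6419°

center=(-19.5283,16.6285) T_A=(-27.4464,27.4074) T_B=(-24.8954,28.8791) sweep=12.6419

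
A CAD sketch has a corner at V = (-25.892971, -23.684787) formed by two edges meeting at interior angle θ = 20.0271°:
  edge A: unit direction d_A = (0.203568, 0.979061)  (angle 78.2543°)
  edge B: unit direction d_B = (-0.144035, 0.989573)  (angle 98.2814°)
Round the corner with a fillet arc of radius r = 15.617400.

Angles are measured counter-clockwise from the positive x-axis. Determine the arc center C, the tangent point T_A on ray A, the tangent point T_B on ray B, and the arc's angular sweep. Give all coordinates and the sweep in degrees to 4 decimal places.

bisector direction at 88.2678° = (0.030227,0.999543)
center distance |VC| = r/sin(θ/2) = 15.617400/sin(10.0136°) = 89.816561
C = V + |VC|·bis = (-23.1781,66.0907)
T_A = V + ((C−V)·d_A)·d_A = V + 88.4484·d_A = (-7.8877,62.9115)
T_B = V + ((C−V)·d_B)·d_B = V + 88.4484·d_B = (-38.6326,63.8413)
sweep = 180° − θ = 159.9729°

center=(-23.1781,66.0907) T_A=(-7.8877,62.9115) T_B=(-38.6326,63.8413) sweep=159.9729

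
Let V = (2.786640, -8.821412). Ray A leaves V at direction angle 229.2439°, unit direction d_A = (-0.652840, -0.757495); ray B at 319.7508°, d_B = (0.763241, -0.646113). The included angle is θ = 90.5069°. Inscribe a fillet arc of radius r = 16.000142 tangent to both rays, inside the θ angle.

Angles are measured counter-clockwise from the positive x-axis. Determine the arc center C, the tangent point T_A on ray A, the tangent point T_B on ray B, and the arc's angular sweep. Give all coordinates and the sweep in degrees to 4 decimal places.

bisector direction at 274.4973° = (0.078413,-0.996921)
center distance |VC| = r/sin(θ/2) = 16.000142/sin(45.2535°) = 22.528184
C = V + |VC|·bis = (4.5531,-31.2802)
T_A = V + ((C−V)·d_A)·d_A = V + 15.8592·d_A = (-7.5669,-20.8347)
T_B = V + ((C−V)·d_B)·d_B = V + 15.8592·d_B = (14.8910,-19.0683)
sweep = 180° − θ = 89.4931°

center=(4.5531,-31.2802) T_A=(-7.5669,-20.8347) T_B=(14.8910,-19.0683) sweep=89.4931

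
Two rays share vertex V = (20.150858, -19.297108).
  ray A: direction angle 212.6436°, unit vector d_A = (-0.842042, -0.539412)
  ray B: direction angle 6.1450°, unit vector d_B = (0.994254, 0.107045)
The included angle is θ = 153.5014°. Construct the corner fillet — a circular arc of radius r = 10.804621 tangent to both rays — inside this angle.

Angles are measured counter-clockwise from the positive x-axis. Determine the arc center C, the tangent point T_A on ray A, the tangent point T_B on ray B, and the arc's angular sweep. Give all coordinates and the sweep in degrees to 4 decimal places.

bisector direction at 289.3943° = (0.332067,-0.943256)
center distance |VC| = r/sin(θ/2) = 10.804621/sin(76.7507°) = 11.100082
C = V + |VC|·bis = (23.8368,-29.7673)
T_A = V + ((C−V)·d_A)·d_A = V + 2.5440·d_A = (18.0087,-20.6694)
T_B = V + ((C−V)·d_B)·d_B = V + 2.5440·d_B = (22.6803,-19.0248)
sweep = 180° − θ = 26.4986°

center=(23.8368,-29.7673) T_A=(18.0087,-20.6694) T_B=(22.6803,-19.0248) sweep=26.4986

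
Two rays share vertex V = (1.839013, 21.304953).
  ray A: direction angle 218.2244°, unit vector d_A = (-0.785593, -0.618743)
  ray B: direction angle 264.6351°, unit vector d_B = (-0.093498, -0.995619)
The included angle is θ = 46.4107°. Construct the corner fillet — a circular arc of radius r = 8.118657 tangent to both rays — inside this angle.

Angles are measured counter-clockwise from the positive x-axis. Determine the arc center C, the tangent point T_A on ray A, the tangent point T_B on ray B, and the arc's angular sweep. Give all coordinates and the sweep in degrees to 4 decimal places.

center=(-8.0147,3.2096) T_A=(-13.0381,9.5876) T_B=(0.0684,2.4505) sweep=133.5893

bisector direction at 241.4298° = (-0.478236,-0.878231)
center distance |VC| = r/sin(θ/2) = 8.118657/sin(23.2053°) = 20.604278
C = V + |VC|·bis = (-8.0147,3.2096)
T_A = V + ((C−V)·d_A)·d_A = V + 18.9374·d_A = (-13.0381,9.5876)
T_B = V + ((C−V)·d_B)·d_B = V + 18.9374·d_B = (0.0684,2.4505)
sweep = 180° − θ = 133.5893°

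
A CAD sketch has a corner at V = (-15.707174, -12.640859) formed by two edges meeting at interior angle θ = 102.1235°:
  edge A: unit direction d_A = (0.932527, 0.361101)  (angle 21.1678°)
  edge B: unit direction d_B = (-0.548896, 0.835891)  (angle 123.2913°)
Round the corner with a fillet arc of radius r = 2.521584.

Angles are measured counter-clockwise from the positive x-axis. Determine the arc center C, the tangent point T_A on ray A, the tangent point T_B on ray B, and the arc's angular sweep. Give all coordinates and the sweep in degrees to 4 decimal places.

bisector direction at 72.2296° = (0.305204,0.952287)
center distance |VC| = r/sin(θ/2) = 2.521584/sin(51.0618°) = 3.241845
C = V + |VC|·bis = (-14.7177,-9.5537)
T_A = V + ((C−V)·d_A)·d_A = V + 2.0374·d_A = (-13.8072,-11.9051)
T_B = V + ((C−V)·d_B)·d_B = V + 2.0374·d_B = (-16.8255,-10.9378)
sweep = 180° − θ = 77.8765°

center=(-14.7177,-9.5537) T_A=(-13.8072,-11.9051) T_B=(-16.8255,-10.9378) sweep=77.8765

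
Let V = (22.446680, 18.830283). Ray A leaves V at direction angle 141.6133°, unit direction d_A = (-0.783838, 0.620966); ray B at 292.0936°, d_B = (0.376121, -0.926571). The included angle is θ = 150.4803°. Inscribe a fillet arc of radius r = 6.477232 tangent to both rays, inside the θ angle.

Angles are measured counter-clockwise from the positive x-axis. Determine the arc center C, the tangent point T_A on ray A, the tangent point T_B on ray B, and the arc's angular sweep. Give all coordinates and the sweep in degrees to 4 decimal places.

bisector direction at 216.8535° = (-0.800172,-0.599770)
center distance |VC| = r/sin(θ/2) = 6.477232/sin(75.2401°) = 6.698260
C = V + |VC|·bis = (17.0869,14.8129)
T_A = V + ((C−V)·d_A)·d_A = V + 1.7065·d_A = (21.1091,19.8900)
T_B = V + ((C−V)·d_B)·d_B = V + 1.7065·d_B = (23.0885,17.2491)
sweep = 180° − θ = 29.5197°

center=(17.0869,14.8129) T_A=(21.1091,19.8900) T_B=(23.0885,17.2491) sweep=29.5197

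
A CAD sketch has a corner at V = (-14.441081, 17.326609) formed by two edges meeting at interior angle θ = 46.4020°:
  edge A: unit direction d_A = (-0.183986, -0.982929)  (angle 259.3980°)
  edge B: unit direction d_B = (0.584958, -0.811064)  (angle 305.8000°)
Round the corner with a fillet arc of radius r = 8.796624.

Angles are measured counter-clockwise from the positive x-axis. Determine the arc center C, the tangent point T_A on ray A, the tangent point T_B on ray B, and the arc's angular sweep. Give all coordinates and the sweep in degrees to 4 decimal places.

bisector direction at 282.5990° = (0.218126,-0.975921)
center distance |VC| = r/sin(θ/2) = 8.796624/sin(23.2010°) = 22.328840
C = V + |VC|·bis = (-9.5706,-4.4646)
T_A = V + ((C−V)·d_A)·d_A = V + 20.5231·d_A = (-18.2170,-2.8461)
T_B = V + ((C−V)·d_B)·d_B = V + 20.5231·d_B = (-2.4360,0.6811)
sweep = 180° − θ = 133.5980°

center=(-9.5706,-4.4646) T_A=(-18.2170,-2.8461) T_B=(-2.4360,0.6811) sweep=133.5980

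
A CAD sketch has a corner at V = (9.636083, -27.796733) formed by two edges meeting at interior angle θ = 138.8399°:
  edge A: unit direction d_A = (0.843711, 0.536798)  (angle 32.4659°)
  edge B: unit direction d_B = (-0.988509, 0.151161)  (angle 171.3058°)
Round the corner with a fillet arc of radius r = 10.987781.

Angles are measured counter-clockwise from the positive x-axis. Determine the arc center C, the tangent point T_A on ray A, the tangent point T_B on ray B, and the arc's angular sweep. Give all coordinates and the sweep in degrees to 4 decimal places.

bisector direction at 101.8859° = (-0.205963,0.978560)
center distance |VC| = r/sin(θ/2) = 10.987781/sin(69.4200°) = 11.736800
C = V + |VC|·bis = (7.2187,-16.3116)
T_A = V + ((C−V)·d_A)·d_A = V + 4.1257·d_A = (13.1170,-25.5821)
T_B = V + ((C−V)·d_B)·d_B = V + 4.1257·d_B = (5.5578,-27.1731)
sweep = 180° − θ = 41.1601°

center=(7.2187,-16.3116) T_A=(13.1170,-25.5821) T_B=(5.5578,-27.1731) sweep=41.1601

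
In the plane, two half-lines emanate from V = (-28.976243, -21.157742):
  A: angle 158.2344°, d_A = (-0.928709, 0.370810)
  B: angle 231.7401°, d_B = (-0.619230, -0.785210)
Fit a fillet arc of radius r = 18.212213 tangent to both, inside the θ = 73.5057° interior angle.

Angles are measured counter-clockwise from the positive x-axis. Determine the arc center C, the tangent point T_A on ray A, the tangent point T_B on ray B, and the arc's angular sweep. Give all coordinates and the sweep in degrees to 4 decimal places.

bisector direction at 194.9872° = (-0.965983,-0.258604)
center distance |VC| = r/sin(θ/2) = 18.212213/sin(36.7529°) = 30.436656
C = V + |VC|·bis = (-58.3775,-29.0288)
T_A = V + ((C−V)·d_A)·d_A = V + 24.3866·d_A = (-51.6243,-12.1149)
T_B = V + ((C−V)·d_B)·d_B = V + 24.3866·d_B = (-44.0771,-40.3063)
sweep = 180° − θ = 106.4943°

center=(-58.3775,-29.0288) T_A=(-51.6243,-12.1149) T_B=(-44.0771,-40.3063) sweep=106.4943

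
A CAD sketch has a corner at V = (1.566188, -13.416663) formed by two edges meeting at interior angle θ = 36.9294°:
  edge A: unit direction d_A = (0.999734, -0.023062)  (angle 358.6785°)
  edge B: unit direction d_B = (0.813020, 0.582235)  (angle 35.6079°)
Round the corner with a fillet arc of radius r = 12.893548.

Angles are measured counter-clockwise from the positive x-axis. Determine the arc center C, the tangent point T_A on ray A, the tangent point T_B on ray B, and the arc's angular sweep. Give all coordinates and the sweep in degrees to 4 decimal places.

bisector direction at 17.1432° = (0.955571,0.294761)
center distance |VC| = r/sin(θ/2) = 12.893548/sin(18.4647°) = 40.709568
C = V + |VC|·bis = (40.4671,-1.4171)
T_A = V + ((C−V)·d_A)·d_A = V + 38.6138·d_A = (40.1697,-14.3072)
T_B = V + ((C−V)·d_B)·d_B = V + 38.6138·d_B = (32.9600,9.0656)
sweep = 180° − θ = 143.0706°

center=(40.4671,-1.4171) T_A=(40.1697,-14.3072) T_B=(32.9600,9.0656) sweep=143.0706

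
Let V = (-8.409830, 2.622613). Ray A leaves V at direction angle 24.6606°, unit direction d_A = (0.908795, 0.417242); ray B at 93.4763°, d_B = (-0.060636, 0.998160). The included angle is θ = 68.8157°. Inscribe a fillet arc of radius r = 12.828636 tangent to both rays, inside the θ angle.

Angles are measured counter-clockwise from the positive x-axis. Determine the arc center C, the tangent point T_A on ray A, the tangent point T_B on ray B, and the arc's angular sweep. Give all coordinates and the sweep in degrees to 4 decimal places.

center=(3.2595,22.0963) T_A=(8.6121,10.4377) T_B=(-9.5456,21.3184) sweep=111.1843

bisector direction at 59.0685° = (0.514014,0.857782)
center distance |VC| = r/sin(θ/2) = 12.828636/sin(34.4079°) = 22.702334
C = V + |VC|·bis = (3.2595,22.0963)
T_A = V + ((C−V)·d_A)·d_A = V + 18.7302·d_A = (8.6121,10.4377)
T_B = V + ((C−V)·d_B)·d_B = V + 18.7302·d_B = (-9.5456,21.3184)
sweep = 180° − θ = 111.1843°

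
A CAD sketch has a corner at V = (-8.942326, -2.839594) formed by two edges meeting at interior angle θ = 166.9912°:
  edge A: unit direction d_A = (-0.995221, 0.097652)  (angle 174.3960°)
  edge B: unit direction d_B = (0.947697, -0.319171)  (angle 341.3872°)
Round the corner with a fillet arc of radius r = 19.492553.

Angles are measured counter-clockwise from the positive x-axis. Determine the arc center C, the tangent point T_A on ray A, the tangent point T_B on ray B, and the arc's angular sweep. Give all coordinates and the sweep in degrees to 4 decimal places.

bisector direction at 257.8916° = (-0.209762,-0.977752)
center distance |VC| = r/sin(θ/2) = 19.492553/sin(83.4956°) = 19.618836
C = V + |VC|·bis = (-13.0576,-22.0220)
T_A = V + ((C−V)·d_A)·d_A = V + 2.2224·d_A = (-11.1541,-2.6226)
T_B = V + ((C−V)·d_B)·d_B = V + 2.2224·d_B = (-6.8362,-3.5489)
sweep = 180° − θ = 13.0088°

center=(-13.0576,-22.0220) T_A=(-11.1541,-2.6226) T_B=(-6.8362,-3.5489) sweep=13.0088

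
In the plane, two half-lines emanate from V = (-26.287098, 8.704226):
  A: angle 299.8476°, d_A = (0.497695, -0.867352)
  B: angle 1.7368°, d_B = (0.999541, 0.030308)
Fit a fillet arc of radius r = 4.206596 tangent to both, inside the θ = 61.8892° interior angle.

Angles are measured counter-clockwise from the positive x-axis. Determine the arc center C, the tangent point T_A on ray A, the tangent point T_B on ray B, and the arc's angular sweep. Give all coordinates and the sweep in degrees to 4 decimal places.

bisector direction at 330.7922° = (0.872856,-0.487978)
center distance |VC| = r/sin(θ/2) = 4.206596/sin(30.9446°) = 8.180712
C = V + |VC|·bis = (-19.1465,4.7122)
T_A = V + ((C−V)·d_A)·d_A = V + 7.0163·d_A = (-22.7951,2.6186)
T_B = V + ((C−V)·d_B)·d_B = V + 7.0163·d_B = (-19.2740,8.9169)
sweep = 180° − θ = 118.1108°

center=(-19.1465,4.7122) T_A=(-22.7951,2.6186) T_B=(-19.2740,8.9169) sweep=118.1108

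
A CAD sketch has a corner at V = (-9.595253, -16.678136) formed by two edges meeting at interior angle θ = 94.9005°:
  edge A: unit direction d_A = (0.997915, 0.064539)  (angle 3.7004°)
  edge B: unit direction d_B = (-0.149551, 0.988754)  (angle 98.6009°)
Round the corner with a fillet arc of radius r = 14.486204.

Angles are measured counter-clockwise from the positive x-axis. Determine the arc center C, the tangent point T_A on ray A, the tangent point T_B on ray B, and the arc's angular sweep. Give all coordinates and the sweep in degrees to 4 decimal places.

center=(2.7394,-1.3639) T_A=(3.6743,-15.8199) T_B=(-11.5839,-3.5304) sweep=85.0995

bisector direction at 51.1506° = (0.627275,0.778798)
center distance |VC| = r/sin(θ/2) = 14.486204/sin(47.4502°) = 19.663896
C = V + |VC|·bis = (2.7394,-1.3639)
T_A = V + ((C−V)·d_A)·d_A = V + 13.2973·d_A = (3.6743,-15.8199)
T_B = V + ((C−V)·d_B)·d_B = V + 13.2973·d_B = (-11.5839,-3.5304)
sweep = 180° − θ = 85.0995°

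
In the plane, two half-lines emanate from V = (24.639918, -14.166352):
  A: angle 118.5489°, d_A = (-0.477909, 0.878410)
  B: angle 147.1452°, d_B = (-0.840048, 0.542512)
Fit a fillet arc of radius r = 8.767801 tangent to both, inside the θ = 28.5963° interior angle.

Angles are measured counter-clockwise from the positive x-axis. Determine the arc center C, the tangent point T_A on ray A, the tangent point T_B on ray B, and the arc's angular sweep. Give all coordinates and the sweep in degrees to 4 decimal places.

center=(0.4971,11.8626) T_A=(8.1989,16.0528) T_B=(-4.2595,4.4972) sweep=151.4037

bisector direction at 132.8470° = (-0.680044,0.733172)
center distance |VC| = r/sin(θ/2) = 8.767801/sin(14.2981°) = 35.501809
C = V + |VC|·bis = (0.4971,11.8626)
T_A = V + ((C−V)·d_A)·d_A = V + 34.4021·d_A = (8.1989,16.0528)
T_B = V + ((C−V)·d_B)·d_B = V + 34.4021·d_B = (-4.2595,4.4972)
sweep = 180° − θ = 151.4037°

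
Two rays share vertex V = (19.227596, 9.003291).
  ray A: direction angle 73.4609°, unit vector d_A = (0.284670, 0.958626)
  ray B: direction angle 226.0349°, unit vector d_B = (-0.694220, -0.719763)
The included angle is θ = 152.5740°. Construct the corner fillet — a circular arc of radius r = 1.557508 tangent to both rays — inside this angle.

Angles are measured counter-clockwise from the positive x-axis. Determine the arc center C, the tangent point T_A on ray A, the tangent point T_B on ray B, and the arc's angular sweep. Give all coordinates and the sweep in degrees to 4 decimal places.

center=(17.8427,9.8110) T_A=(19.3358,9.3676) T_B=(18.9638,8.7297) sweep=27.4260

bisector direction at 149.7479° = (-0.863817,0.503806)
center distance |VC| = r/sin(θ/2) = 1.557508/sin(76.2870°) = 1.603207
C = V + |VC|·bis = (17.8427,9.8110)
T_A = V + ((C−V)·d_A)·d_A = V + 0.3801·d_A = (19.3358,9.3676)
T_B = V + ((C−V)·d_B)·d_B = V + 0.3801·d_B = (18.9638,8.7297)
sweep = 180° − θ = 27.4260°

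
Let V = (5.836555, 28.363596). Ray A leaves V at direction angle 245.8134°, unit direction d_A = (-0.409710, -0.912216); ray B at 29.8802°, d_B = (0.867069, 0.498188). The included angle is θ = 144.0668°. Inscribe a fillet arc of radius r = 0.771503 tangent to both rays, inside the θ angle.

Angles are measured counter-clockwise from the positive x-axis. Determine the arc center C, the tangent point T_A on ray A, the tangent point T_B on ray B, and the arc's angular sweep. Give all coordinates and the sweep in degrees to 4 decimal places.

bisector direction at 317.8468° = (0.741353,-0.671115)
center distance |VC| = r/sin(θ/2) = 0.771503/sin(72.0334°) = 0.811053
C = V + |VC|·bis = (6.4378,27.8193)
T_A = V + ((C−V)·d_A)·d_A = V + 0.2502·d_A = (5.7341,28.1354)
T_B = V + ((C−V)·d_B)·d_B = V + 0.2502·d_B = (6.0535,28.4882)
sweep = 180° − θ = 35.9332°

center=(6.4378,27.8193) T_A=(5.7341,28.1354) T_B=(6.0535,28.4882) sweep=35.9332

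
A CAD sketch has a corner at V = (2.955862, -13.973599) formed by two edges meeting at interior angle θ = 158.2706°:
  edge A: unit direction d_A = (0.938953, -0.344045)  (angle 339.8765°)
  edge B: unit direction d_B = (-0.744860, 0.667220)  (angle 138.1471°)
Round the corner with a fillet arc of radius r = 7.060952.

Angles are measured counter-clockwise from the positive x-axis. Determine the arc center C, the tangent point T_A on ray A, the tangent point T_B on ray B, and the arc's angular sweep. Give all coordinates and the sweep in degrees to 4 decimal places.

center=(6.6576,-7.8099) T_A=(4.2283,-14.4399) T_B=(1.9464,-13.0694) sweep=21.7294

bisector direction at 59.0118° = (0.514862,0.857273)
center distance |VC| = r/sin(θ/2) = 7.060952/sin(79.1353°) = 7.189829
C = V + |VC|·bis = (6.6576,-7.8099)
T_A = V + ((C−V)·d_A)·d_A = V + 1.3552·d_A = (4.2283,-14.4399)
T_B = V + ((C−V)·d_B)·d_B = V + 1.3552·d_B = (1.9464,-13.0694)
sweep = 180° − θ = 21.7294°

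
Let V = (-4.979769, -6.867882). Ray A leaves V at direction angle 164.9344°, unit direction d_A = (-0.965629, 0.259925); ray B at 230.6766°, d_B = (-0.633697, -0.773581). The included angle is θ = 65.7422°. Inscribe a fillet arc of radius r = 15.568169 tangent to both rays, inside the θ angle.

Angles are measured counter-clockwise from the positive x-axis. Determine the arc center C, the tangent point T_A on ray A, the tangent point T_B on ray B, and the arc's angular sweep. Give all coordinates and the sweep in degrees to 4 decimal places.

center=(-32.2896,-15.6390) T_A=(-28.2431,-0.6059) T_B=(-20.2464,-25.5045) sweep=114.2578

bisector direction at 197.8055° = (-0.952100,-0.305787)
center distance |VC| = r/sin(θ/2) = 15.568169/sin(32.8711°) = 28.683821
C = V + |VC|·bis = (-32.2896,-15.6390)
T_A = V + ((C−V)·d_A)·d_A = V + 24.0914·d_A = (-28.2431,-0.6059)
T_B = V + ((C−V)·d_B)·d_B = V + 24.0914·d_B = (-20.2464,-25.5045)
sweep = 180° − θ = 114.2578°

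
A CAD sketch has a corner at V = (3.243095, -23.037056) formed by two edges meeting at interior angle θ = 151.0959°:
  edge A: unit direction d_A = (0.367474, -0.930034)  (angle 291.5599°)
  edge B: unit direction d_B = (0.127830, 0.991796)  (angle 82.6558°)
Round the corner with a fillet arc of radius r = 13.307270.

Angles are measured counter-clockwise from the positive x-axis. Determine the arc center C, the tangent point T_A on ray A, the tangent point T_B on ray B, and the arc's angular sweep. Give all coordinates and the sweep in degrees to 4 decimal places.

center=(16.8796,-21.3366) T_A=(4.5034,-26.2267) T_B=(3.6815,-19.6356) sweep=28.9041

bisector direction at 7.1079° = (0.992315,0.123737)
center distance |VC| = r/sin(θ/2) = 13.307270/sin(75.5480°) = 13.742114
C = V + |VC|·bis = (16.8796,-21.3366)
T_A = V + ((C−V)·d_A)·d_A = V + 3.4296·d_A = (4.5034,-26.2267)
T_B = V + ((C−V)·d_B)·d_B = V + 3.4296·d_B = (3.6815,-19.6356)
sweep = 180° − θ = 28.9041°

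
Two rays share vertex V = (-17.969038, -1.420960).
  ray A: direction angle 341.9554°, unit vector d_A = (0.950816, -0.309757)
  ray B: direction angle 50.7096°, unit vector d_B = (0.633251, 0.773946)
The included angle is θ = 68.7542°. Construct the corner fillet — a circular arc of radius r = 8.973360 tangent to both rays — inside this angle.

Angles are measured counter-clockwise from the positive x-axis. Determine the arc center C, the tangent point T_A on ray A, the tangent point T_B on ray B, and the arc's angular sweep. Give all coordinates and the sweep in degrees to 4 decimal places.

center=(-2.7181,3.0481) T_A=(-5.4977,-5.4839) T_B=(-9.6630,8.7305) sweep=111.2458

bisector direction at 16.3325° = (0.959646,0.281211)
center distance |VC| = r/sin(θ/2) = 8.973360/sin(34.3771°) = 15.892259
C = V + |VC|·bis = (-2.7181,3.0481)
T_A = V + ((C−V)·d_A)·d_A = V + 13.1165·d_A = (-5.4977,-5.4839)
T_B = V + ((C−V)·d_B)·d_B = V + 13.1165·d_B = (-9.6630,8.7305)
sweep = 180° − θ = 111.2458°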